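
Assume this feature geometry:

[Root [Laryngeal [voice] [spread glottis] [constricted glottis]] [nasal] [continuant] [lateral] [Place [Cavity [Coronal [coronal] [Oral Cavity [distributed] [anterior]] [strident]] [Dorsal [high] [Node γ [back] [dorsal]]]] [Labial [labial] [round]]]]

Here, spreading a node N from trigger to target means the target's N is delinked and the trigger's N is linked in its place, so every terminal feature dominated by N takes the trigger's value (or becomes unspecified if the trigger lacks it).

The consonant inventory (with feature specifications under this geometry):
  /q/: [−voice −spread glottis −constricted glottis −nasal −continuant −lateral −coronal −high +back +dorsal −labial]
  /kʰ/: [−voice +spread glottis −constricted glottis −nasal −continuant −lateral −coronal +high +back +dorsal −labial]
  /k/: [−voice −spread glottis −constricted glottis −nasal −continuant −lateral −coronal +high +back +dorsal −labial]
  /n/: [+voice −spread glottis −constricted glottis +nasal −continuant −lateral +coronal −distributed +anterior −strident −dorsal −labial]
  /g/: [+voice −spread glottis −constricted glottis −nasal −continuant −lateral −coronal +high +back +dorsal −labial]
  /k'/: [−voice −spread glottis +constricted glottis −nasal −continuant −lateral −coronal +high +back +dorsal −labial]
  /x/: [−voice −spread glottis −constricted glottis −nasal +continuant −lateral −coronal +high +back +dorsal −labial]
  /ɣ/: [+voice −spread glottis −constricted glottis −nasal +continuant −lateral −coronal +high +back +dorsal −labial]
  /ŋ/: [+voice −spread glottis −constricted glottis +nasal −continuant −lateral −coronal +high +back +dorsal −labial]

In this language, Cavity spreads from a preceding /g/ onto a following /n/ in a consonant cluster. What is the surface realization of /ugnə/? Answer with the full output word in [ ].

Cavity immediately or transitively dominates [coronal], [distributed], [anterior], [strident], [high], [back], [dorsal].
Spreading Cavity from /g/ onto /n/ replaces those values with /g/'s: [−coronal], [+high], [+back], [+dorsal]. Features outside Cavity ([voice], [spread glottis], [constricted glottis], …) stay as in /n/.
Among the inventory, only /ŋ/ has exactly this specification, giving the surface form [ugŋə].

[ugŋə]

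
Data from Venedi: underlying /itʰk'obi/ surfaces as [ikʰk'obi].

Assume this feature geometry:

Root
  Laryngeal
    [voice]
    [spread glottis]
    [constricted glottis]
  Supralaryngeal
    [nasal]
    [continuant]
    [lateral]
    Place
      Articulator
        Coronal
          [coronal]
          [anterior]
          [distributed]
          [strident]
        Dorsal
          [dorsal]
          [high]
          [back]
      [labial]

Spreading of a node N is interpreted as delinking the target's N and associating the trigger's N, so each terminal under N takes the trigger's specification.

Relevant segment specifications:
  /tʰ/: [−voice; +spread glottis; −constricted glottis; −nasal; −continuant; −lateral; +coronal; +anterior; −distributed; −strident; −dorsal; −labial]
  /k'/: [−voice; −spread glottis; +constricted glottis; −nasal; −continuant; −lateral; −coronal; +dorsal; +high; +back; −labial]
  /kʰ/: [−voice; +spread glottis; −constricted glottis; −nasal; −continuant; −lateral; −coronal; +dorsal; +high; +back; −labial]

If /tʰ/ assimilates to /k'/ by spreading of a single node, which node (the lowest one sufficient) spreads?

/tʰ/ and [kʰ] differ in [coronal], [anterior], [distributed], [strident], [dorsal], [high], [back]; every other specified feature is identical.
In this geometry the lowest node dominating all of them is Articulator: every daughter of Articulator dominates only a proper subset, so no lower node suffices.
Spreading Articulator from /k'/ overwrites each of those terminals with /k'/'s values, yielding exactly [kʰ].
Features on which the two segments disagree outside Articulator, such as [constricted glottis], [spread glottis], are unchanged — nothing dominating them spread, and Articulator is the minimal sufficient constituent.

Articulator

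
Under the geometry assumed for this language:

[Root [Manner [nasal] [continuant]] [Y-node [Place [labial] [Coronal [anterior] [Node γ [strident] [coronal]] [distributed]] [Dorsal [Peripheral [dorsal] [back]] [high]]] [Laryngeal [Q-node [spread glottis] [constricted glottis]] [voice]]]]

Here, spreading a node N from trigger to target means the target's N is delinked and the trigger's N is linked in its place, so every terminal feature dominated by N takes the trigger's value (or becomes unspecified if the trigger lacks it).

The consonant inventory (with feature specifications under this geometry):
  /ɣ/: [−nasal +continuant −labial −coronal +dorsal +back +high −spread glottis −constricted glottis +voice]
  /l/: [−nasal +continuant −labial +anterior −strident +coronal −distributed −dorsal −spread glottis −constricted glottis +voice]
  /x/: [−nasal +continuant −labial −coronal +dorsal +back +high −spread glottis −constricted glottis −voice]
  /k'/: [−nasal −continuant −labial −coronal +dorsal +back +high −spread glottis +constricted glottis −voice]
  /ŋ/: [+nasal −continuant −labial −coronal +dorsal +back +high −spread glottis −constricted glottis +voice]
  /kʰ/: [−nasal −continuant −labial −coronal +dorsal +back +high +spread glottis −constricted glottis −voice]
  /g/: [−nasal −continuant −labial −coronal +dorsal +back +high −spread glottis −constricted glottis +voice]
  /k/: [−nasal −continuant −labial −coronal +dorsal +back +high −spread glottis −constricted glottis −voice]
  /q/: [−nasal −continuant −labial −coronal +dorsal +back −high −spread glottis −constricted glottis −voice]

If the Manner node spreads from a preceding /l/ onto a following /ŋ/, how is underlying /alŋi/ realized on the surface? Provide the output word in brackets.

Terminals under Manner in this geometry: [nasal], [continuant].
After delinking /ŋ/'s Manner and linking /l/'s, the affected terminals become [−nasal], [+continuant]; [labial], [coronal], [dorsal], … (outside Manner) are retained from /ŋ/.
This feature bundle is that of [ɣ], so /alŋi/ surfaces as [alɣi].

[alɣi]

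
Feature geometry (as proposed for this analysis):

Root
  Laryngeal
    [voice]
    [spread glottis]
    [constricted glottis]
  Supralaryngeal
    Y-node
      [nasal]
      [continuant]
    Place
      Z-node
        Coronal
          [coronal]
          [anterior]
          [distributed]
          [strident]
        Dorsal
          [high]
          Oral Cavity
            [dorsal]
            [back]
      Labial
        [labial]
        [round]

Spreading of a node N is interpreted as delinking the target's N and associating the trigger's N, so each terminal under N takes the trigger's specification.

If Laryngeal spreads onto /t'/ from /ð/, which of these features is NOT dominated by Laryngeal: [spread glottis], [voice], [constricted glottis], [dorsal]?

[dorsal]

The terminals dominated by Laryngeal are [voice], [spread glottis], [constricted glottis].
Spreading Laryngeal replaces [voice], [constricted glottis], [spread glottis] with the trigger's values, since each sits inside the Laryngeal constituent.
[dorsal] is not within the Laryngeal subtree (it hangs from Oral Cavity), so /t'/'s [dorsal] value survives.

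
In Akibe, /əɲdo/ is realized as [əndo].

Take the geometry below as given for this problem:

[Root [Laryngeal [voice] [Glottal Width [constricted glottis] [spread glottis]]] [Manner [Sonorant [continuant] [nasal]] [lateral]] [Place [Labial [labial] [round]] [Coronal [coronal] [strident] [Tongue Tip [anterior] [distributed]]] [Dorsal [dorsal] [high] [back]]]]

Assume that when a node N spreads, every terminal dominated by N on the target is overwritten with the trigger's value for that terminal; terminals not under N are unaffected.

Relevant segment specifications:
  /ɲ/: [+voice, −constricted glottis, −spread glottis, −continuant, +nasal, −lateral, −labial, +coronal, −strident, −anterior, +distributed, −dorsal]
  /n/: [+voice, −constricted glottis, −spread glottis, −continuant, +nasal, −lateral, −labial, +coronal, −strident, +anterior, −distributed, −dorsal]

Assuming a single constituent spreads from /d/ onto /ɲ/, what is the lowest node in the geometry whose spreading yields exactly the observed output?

The alternation /ɲ/ → [n] changes [anterior], [distributed] and nothing else.
Tracing each changed feature up the tree, the paths first meet at Tongue Tip; any lower node misses at least one of them.
Spreading Tongue Tip from /d/ overwrites each of those terminals with /d/'s values, yielding exactly [n].
[nasal] stays as in /ɲ/ although /d/ differs there, so no node dominating it spread; among the remaining candidates Tongue Tip is the lowest that derives the output.

Tongue Tip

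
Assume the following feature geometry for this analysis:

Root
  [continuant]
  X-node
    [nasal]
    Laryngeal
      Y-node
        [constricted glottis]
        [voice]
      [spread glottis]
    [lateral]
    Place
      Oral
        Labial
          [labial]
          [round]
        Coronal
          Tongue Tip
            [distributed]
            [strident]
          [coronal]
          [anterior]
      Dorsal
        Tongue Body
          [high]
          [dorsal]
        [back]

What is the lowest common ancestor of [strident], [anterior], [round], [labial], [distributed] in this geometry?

Oral

[strident]: Root → X-node → Place → Oral → Coronal → Tongue Tip → [strident].
[anterior]: Root → X-node → Place → Oral → Coronal → [anterior].
[round] lies under Labial (below X-node).
[labial] lies under Labial (below X-node).
[distributed] lies under Tongue Tip (below X-node).
Oral is the lowest common ancestor — every listed feature sits under it, and no single subconstituent of Oral covers them all.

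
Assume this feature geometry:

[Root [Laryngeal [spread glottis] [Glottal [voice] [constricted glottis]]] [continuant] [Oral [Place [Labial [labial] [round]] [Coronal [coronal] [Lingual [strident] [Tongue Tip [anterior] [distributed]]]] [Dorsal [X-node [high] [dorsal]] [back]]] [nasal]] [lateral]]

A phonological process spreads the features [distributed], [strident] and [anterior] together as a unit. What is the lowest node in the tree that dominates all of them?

Lingual

[distributed] is immediately dominated by Tongue Tip.
[strident] is immediately dominated by Lingual.
[anterior] is immediately dominated by Tongue Tip.
Lingual is the lowest common ancestor — every listed feature sits under it, and no single subconstituent of Lingual covers them all.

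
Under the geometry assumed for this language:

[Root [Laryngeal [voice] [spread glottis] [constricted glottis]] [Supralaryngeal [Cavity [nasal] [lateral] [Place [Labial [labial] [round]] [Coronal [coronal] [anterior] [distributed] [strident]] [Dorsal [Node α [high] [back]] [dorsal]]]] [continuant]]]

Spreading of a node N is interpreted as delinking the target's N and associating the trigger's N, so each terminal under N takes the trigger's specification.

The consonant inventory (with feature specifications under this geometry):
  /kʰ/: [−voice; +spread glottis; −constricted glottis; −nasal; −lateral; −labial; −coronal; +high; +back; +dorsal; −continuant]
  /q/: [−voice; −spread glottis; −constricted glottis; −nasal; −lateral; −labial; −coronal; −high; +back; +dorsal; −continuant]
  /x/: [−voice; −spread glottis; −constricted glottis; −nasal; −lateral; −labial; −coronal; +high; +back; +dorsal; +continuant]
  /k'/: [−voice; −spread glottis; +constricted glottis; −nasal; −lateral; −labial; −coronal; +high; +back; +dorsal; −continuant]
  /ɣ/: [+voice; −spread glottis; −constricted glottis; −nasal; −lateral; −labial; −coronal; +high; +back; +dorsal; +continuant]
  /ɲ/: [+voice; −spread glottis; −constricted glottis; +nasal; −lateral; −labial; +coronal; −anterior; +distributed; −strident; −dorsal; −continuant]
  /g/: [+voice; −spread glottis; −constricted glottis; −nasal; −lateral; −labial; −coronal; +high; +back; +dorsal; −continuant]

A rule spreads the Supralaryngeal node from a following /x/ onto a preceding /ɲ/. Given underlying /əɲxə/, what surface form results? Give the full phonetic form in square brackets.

The Supralaryngeal node dominates the terminals [nasal], [lateral], [labial], [round], [coronal], [anterior], [distributed], [strident], [high], [back], [dorsal], [continuant].
The target acquires /x/'s values for everything under Supralaryngeal — [−nasal], [−lateral], [−labial], [−coronal], [+high], [+back], [+dorsal], [+continuant] — while keeping its own [voice], [spread glottis], [constricted glottis].
Among the inventory, only /ɣ/ has exactly this specification, giving the surface form [əɣxə].

[əɣxə]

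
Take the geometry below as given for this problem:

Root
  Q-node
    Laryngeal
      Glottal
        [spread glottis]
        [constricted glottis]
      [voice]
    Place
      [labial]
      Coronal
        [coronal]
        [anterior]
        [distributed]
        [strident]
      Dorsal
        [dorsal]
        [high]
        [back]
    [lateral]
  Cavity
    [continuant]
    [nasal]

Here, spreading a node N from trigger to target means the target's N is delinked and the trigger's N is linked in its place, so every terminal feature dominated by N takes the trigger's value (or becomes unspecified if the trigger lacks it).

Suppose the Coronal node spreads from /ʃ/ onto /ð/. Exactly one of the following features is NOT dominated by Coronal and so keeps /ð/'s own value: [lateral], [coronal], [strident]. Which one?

Coronal dominates exactly [coronal], [anterior], [distributed], [strident].
Of the listed options, [coronal], [strident] are among these and would be overwritten by spreading Coronal.
But [lateral] is a dependent of Q-node, outside Coronal; it is therefore untouched by the spreading.

[lateral]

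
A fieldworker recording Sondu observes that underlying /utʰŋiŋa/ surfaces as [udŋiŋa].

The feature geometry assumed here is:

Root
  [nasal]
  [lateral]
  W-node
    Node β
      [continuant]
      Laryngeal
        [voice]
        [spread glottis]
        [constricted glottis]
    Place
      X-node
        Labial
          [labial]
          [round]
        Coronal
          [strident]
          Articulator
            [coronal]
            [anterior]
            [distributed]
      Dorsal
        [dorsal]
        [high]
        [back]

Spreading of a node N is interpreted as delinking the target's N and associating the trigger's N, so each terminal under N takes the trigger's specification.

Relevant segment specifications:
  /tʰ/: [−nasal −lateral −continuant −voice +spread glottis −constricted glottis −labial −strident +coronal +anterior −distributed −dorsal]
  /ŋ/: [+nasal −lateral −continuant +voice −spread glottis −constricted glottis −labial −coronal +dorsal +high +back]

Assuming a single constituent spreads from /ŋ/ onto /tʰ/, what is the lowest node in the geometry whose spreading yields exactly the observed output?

Feature comparison: [voice], [spread glottis] differ between /tʰ/ and [d]; the remaining terminals match.
The smallest constituent containing every changed terminal is Laryngeal — each of its daughters lacks at least one of the affected features.
If Laryngeal spreads, every terminal under it takes /ŋ/'s value, producing [d] as observed.
Features on which the two segments disagree outside Laryngeal, such as [nasal], [coronal], are unchanged — nothing dominating them spread, and Laryngeal is the minimal sufficient constituent.

Laryngeal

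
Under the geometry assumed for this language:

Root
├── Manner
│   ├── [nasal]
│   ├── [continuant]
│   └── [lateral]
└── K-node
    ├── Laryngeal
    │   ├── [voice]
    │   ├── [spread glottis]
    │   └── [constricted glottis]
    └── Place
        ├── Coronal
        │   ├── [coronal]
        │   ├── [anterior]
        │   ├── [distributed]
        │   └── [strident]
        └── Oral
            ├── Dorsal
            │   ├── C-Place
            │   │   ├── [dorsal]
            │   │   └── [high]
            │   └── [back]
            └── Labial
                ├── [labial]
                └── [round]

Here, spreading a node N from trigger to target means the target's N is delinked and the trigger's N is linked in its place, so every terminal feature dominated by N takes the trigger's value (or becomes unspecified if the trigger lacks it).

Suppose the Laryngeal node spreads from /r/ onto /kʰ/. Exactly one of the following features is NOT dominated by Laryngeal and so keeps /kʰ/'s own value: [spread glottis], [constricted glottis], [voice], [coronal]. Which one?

[coronal]

The terminals dominated by Laryngeal are [voice], [spread glottis], [constricted glottis].
Of the listed options, [constricted glottis], [voice], [spread glottis] are among these and would be overwritten by spreading Laryngeal.
[coronal] attaches under Coronal, not under Laryngeal, so /kʰ/ retains its own value for [coronal].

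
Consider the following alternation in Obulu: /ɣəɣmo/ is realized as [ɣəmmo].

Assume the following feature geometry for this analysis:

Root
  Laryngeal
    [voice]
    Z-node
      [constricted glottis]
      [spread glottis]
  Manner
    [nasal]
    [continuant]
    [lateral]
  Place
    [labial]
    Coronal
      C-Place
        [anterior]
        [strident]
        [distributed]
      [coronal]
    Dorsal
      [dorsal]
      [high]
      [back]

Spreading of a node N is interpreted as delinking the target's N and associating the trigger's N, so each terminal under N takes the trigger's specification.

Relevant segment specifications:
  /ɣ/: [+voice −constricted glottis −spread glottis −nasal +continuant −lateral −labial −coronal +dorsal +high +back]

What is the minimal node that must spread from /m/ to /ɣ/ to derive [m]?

The alternation /ɣ/ → [m] changes [nasal], [continuant], [labial], [dorsal], [high], [back] and nothing else.
These terminals are all dominated by Root, and no proper subconstituent of Root covers them all; Root is their lowest common ancestor.
Delinking /ɣ/'s Root and associating /m/'s Root gives precisely the feature bundle of [m].

Root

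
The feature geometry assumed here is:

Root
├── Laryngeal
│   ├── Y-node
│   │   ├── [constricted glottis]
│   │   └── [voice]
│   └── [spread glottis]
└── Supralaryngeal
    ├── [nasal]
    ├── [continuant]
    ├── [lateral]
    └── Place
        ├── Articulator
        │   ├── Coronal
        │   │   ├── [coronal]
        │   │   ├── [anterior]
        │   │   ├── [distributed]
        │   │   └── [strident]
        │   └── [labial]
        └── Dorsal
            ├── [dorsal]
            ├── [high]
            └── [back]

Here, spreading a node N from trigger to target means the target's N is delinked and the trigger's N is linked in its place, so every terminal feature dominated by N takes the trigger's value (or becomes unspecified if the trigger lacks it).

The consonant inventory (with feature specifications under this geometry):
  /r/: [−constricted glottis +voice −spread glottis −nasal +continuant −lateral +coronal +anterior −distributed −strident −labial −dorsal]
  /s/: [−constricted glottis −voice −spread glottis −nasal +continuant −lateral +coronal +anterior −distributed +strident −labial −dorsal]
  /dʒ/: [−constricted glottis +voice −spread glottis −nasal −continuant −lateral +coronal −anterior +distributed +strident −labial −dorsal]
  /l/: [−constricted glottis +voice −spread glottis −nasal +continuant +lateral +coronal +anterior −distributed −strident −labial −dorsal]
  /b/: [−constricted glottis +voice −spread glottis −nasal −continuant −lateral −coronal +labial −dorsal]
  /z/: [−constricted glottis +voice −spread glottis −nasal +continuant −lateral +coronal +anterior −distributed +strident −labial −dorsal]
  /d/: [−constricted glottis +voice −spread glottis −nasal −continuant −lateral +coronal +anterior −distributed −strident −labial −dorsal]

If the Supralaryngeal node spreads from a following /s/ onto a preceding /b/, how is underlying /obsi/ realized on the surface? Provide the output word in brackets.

[ozsi]

The Supralaryngeal node dominates the terminals [nasal], [continuant], [lateral], [coronal], [anterior], [distributed], [strident], [labial], [dorsal], [high], [back].
Spreading Supralaryngeal from /s/ onto /b/ replaces those values with /s/'s: [−nasal], [+continuant], [−lateral], [+coronal], [+anterior], [−distributed], [+strident], [−labial], [−dorsal]. Features outside Supralaryngeal ([constricted glottis], [voice], [spread glottis]) stay as in /b/.
The resulting bundle matches /z/ in the inventory; substituting it for /b/ gives [ozsi].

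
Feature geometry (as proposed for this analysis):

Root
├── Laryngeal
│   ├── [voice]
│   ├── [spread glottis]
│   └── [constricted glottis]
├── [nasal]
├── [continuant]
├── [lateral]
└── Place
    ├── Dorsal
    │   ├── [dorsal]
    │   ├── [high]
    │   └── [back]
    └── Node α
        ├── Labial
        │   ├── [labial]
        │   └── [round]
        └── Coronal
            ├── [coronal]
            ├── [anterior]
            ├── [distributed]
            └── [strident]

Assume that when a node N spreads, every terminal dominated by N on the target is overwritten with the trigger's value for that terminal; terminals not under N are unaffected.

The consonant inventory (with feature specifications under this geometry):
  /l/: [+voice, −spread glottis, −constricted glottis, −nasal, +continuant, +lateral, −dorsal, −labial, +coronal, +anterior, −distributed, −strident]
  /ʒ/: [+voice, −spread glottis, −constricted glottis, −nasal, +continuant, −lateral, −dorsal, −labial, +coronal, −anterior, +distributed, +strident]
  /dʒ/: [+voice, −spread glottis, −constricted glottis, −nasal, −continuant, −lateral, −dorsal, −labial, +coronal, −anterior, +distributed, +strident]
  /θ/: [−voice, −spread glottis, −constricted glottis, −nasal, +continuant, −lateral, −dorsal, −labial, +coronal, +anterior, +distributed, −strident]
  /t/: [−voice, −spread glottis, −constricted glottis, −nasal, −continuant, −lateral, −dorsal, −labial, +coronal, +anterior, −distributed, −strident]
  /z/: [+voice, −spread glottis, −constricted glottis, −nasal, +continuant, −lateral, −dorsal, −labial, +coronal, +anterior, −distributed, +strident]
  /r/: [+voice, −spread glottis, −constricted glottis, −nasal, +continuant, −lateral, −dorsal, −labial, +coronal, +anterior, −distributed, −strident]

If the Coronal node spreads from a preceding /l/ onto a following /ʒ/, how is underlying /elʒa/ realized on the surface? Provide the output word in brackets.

Coronal immediately or transitively dominates [coronal], [anterior], [distributed], [strident].
After delinking /ʒ/'s Coronal and linking /l/'s, the affected terminals become [+coronal], [+anterior], [−distributed], [−strident]; [voice], [spread glottis], [constricted glottis], … (outside Coronal) are retained from /ʒ/.
The resulting bundle matches /r/ in the inventory; substituting it for /ʒ/ gives [elra].

[elra]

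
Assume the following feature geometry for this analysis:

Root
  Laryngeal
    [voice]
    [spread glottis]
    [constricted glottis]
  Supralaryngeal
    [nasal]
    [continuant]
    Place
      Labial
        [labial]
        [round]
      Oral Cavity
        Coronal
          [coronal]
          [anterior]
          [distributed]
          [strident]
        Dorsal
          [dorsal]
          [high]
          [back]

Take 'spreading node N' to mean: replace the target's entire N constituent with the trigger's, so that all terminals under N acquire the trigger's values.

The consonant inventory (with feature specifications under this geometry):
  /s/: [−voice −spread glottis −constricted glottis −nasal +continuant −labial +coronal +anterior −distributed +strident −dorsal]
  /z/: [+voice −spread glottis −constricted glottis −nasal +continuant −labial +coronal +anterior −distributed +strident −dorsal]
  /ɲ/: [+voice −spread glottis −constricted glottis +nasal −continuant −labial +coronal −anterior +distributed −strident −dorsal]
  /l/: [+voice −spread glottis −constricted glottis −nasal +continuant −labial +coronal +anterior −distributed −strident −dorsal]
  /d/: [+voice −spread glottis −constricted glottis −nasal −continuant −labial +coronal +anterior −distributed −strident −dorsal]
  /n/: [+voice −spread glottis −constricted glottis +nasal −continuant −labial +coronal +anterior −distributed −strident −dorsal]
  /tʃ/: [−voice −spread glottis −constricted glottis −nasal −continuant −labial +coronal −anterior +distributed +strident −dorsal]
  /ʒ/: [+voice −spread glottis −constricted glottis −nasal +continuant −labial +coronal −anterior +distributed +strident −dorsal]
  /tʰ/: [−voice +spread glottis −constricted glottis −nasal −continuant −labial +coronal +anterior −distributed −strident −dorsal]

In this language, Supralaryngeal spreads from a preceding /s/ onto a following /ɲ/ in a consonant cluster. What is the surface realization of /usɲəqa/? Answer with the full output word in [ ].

[uszəqa]

Terminals under Supralaryngeal in this geometry: [nasal], [continuant], [labial], [round], [coronal], [anterior], [distributed], [strident], [dorsal], [high], [back].
After delinking /ɲ/'s Supralaryngeal and linking /s/'s, the affected terminals become [−nasal], [+continuant], [−labial], [+coronal], [+anterior], [−distributed], [+strident], [−dorsal]; [voice], [spread glottis], [constricted glottis] (outside Supralaryngeal) are retained from /ɲ/.
The resulting bundle matches /z/ in the inventory; substituting it for /ɲ/ gives [uszəqa].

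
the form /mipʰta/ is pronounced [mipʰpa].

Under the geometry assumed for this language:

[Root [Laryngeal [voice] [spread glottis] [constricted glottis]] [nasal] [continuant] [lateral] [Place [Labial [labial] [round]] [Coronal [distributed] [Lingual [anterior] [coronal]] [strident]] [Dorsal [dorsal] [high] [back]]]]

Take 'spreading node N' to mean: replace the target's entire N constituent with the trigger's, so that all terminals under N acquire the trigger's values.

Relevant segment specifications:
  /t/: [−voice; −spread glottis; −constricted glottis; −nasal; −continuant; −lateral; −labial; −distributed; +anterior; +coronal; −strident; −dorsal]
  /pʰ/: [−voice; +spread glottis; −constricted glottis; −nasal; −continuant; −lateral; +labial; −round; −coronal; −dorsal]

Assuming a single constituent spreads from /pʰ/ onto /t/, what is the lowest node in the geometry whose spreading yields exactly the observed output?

Comparing /t/ with its surface form [p], the features that change are [labial], [round], [coronal], [anterior], [distributed], [strident].
Tracing each changed feature up the tree, the paths first meet at Place; any lower node misses at least one of them.
Spreading Place from /pʰ/ overwrites each of those terminals with /pʰ/'s values, yielding exactly [p].
Since [spread glottis] is preserved even though /pʰ/ disagrees there, no node above Place spread.

Place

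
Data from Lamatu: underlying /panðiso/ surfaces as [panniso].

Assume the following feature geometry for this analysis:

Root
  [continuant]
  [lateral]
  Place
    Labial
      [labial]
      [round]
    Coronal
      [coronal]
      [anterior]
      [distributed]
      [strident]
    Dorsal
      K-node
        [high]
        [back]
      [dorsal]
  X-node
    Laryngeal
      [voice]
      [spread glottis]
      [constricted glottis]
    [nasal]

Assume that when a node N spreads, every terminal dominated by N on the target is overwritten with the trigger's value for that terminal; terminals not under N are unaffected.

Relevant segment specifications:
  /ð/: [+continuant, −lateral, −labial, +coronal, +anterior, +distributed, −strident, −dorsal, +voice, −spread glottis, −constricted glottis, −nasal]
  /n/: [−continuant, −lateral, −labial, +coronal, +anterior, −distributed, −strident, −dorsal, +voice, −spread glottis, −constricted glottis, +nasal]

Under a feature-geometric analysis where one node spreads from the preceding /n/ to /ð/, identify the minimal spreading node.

Feature comparison: [nasal], [continuant], [distributed] differ between /ð/ and [n]; the remaining terminals match.
In this geometry the lowest node dominating all of them is Root: every daughter of Root dominates only a proper subset, so no lower node suffices.
If Root spreads, every terminal under it takes /n/'s value, producing [n] as observed.

Root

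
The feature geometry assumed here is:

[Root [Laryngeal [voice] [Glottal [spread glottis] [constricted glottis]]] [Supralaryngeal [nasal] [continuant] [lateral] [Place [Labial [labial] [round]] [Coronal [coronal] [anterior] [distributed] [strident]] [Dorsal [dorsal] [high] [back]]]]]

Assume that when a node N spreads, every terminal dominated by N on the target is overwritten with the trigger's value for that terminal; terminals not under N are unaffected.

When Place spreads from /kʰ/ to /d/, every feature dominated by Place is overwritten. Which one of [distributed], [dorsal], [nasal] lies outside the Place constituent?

The terminals dominated by Place are [labial], [round], [coronal], [anterior], [distributed], [strident], [dorsal], [high], [back].
Spreading Place replaces [distributed], [dorsal] with the trigger's values, since each sits inside the Place constituent.
[nasal] attaches under Supralaryngeal, not under Place, so /d/ retains its own value for [nasal].

[nasal]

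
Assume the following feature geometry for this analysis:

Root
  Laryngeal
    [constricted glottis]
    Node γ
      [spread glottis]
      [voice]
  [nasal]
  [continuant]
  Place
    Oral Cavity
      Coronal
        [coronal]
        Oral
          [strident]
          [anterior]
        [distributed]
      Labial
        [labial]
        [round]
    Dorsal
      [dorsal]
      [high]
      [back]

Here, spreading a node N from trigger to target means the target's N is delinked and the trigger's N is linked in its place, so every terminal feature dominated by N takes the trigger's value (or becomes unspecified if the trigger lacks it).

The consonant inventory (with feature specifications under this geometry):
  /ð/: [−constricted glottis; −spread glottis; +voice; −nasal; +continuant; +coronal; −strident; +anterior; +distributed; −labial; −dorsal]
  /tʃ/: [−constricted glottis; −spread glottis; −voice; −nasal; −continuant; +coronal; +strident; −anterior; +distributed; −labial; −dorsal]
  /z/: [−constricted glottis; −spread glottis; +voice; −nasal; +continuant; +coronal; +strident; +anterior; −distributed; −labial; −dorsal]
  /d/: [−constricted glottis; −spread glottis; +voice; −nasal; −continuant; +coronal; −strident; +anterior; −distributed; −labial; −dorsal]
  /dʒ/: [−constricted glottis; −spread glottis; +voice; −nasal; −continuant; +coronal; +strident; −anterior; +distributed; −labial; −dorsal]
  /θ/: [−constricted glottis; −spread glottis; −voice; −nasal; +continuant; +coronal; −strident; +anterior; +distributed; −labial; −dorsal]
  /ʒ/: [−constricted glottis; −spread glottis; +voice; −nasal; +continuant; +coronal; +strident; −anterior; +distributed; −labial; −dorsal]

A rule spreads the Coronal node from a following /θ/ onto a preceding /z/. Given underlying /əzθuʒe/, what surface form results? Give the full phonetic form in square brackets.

Terminals under Coronal in this geometry: [coronal], [strident], [anterior], [distributed].
The target acquires /θ/'s values for everything under Coronal — [+coronal], [−strident], [+anterior], [+distributed] — while keeping its own [constricted glottis], [spread glottis], [voice], ….
Among the inventory, only /ð/ has exactly this specification, giving the surface form [əðθuʒe].

[əðθuʒe]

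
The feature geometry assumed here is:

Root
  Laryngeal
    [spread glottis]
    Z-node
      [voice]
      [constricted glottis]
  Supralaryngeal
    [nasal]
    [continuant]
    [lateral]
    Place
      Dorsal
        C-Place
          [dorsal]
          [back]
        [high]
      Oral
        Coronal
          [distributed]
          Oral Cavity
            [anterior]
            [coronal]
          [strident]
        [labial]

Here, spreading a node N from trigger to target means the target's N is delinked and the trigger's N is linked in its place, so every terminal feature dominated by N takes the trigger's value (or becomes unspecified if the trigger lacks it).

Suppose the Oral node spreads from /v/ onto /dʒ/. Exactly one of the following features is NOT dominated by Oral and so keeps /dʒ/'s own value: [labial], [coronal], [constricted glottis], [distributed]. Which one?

[constricted glottis]

Under this geometry, Oral contains [distributed], [anterior], [coronal], [strident], [labial].
Of the listed options, [coronal], [distributed], [labial] are among these and would be overwritten by spreading Oral.
[constricted glottis] is not within the Oral subtree (it hangs from Z-node), so /dʒ/'s [constricted glottis] value survives.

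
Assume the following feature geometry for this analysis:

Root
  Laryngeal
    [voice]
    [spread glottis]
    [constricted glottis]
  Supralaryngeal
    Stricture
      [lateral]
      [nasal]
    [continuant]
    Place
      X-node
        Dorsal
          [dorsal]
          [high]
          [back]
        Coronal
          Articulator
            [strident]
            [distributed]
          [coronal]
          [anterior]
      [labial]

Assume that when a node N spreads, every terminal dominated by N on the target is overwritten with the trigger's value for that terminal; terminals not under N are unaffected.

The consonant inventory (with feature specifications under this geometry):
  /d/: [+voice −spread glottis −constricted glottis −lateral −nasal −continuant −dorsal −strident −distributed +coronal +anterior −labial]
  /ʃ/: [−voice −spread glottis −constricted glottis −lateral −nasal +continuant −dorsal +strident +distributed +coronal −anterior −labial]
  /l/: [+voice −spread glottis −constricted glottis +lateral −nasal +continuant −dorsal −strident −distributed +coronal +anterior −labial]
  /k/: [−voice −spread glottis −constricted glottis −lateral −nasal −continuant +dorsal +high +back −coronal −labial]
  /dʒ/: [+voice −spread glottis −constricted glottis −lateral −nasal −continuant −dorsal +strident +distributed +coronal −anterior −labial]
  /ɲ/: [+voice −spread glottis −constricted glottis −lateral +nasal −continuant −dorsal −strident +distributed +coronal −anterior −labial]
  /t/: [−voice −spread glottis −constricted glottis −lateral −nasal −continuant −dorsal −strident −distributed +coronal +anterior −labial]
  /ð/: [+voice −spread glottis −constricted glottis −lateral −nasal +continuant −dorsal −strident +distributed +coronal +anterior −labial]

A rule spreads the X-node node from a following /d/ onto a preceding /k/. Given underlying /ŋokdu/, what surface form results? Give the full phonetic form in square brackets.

[ŋotdu]

X-node immediately or transitively dominates [dorsal], [high], [back], [strident], [distributed], [coronal], [anterior].
After delinking /k/'s X-node and linking /d/'s, the affected terminals become [−dorsal], [−strident], [−distributed], [+coronal], [+anterior]; [voice], [spread glottis], [constricted glottis], … (outside X-node) are retained from /k/.
This feature bundle is that of [t], so /ŋokdu/ surfaces as [ŋotdu].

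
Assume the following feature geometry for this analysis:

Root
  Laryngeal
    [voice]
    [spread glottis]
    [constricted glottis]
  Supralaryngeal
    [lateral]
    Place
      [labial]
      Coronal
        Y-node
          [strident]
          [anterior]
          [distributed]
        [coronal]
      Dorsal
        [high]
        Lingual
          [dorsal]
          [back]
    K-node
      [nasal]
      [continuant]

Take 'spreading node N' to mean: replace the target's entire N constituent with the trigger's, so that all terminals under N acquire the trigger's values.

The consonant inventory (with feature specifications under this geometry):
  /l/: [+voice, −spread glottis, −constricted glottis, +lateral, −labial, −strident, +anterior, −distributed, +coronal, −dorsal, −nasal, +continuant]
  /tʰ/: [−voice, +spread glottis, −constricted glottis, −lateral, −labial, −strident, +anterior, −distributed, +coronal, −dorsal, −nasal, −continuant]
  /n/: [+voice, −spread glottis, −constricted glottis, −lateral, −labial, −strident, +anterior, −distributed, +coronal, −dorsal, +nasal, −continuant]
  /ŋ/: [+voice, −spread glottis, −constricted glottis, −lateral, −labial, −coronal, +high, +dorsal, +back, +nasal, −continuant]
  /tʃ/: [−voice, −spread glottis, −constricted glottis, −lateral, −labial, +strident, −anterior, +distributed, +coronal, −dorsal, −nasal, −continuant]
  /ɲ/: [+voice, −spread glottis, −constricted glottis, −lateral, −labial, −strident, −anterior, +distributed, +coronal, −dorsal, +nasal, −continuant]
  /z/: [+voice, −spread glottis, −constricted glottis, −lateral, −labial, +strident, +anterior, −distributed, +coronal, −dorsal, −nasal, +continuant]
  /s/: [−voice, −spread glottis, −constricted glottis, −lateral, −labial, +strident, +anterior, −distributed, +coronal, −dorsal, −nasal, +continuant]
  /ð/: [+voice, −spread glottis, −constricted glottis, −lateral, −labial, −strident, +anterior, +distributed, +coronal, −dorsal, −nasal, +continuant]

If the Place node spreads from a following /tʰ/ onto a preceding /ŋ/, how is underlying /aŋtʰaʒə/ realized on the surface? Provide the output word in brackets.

The Place node dominates the terminals [labial], [strident], [anterior], [distributed], [coronal], [high], [dorsal], [back].
After delinking /ŋ/'s Place and linking /tʰ/'s, the affected terminals become [−labial], [−strident], [+anterior], [−distributed], [+coronal], [−dorsal]; [voice], [spread glottis], [constricted glottis], … (outside Place) are retained from /ŋ/.
The resulting bundle matches /n/ in the inventory; substituting it for /ŋ/ gives [antʰaʒə].

[antʰaʒə]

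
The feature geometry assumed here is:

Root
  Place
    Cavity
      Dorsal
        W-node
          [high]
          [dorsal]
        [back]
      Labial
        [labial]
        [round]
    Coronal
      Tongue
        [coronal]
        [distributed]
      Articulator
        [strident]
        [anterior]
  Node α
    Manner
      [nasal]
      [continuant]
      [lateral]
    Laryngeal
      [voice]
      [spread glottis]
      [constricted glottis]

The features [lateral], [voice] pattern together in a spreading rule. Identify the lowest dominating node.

[lateral]: Root / Node α / Manner / [lateral].
[voice]: Root / Node α / Laryngeal / [voice].
The listed terminals split across distinct daughters of Node α, so Node α itself is the smallest node containing them all.

Node α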